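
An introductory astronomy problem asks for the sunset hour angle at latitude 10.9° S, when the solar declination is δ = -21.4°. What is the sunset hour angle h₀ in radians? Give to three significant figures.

cos h₀ = −tan ϕ · tan δ = −tan(-10.9°) × tan(-21.400°) = -0.0755, so h₀ = 1.6463 rad = 94.33°.

h₀ = 1.65 rad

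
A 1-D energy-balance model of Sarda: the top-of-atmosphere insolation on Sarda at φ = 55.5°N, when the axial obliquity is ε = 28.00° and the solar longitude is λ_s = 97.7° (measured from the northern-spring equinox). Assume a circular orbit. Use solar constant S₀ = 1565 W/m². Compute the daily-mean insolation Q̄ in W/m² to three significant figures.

Q̄ ≈ 627 W/m²

Solar declination: sin δ = sin ε · sin λ_s = sin 28.00° × sin 97.7° = 0.46524, so δ = +27.726°.
cos H₀ = −tan(+55.5°) tan(+27.726°) = -0.7647, H₀ = 2.4414 rad.
Bracket: H₀ sin φ sin δ + cos φ cos δ sin H₀ = 2.4414×0.82413×0.46524 + 0.56641×0.88519×0.64435 = 0.936077 + 0.323065 = 1.259142.
Q̄ = (S₀/π) × [bracket] = (1565/π) × 1.259142 = 627.2 W/m².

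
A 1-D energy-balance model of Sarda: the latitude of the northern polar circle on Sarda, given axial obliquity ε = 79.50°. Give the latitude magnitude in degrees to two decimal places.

10.50°

The polar circle is the lowest latitude that experiences at least one full rotation of continuous daylight at the northern-summer solstice; it lies at |ϕ| = 90° − ε = 90° − 79.50° = 10.50°.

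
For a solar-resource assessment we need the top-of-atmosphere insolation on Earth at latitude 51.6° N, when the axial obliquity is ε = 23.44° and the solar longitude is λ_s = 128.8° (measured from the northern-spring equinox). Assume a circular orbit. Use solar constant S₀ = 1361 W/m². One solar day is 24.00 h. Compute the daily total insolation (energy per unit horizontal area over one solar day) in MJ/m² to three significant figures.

38.3 MJ/m²

Solar declination: sin δ = sin ε · sin λ_s = sin 23.44° × sin 128.8° = 0.31001, so δ = +18.060°.
cos H₀ = −tan(+51.6°) tan(+18.060°) = -0.4114, H₀ = 1.9948 rad.
Bracket: H₀ sin φ sin δ + cos φ cos δ sin H₀ = 1.9948×0.78369×0.31001 + 0.62115×0.95073×0.91145 = 0.484640 + 0.538253 = 1.022893.
Q̄ = (S₀/π) × [bracket] = (1361/π) × 1.022893 = 443.14 W/m².
Daily total = Q̄ × 24.00 h × 3600 s/h = 443.14 × 24.00 × 3600 / 10⁶ = 38.29 MJ/m².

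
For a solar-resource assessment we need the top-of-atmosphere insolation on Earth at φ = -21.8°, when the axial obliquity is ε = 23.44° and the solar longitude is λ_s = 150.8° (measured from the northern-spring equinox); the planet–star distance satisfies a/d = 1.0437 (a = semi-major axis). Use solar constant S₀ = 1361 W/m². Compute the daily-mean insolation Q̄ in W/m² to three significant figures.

Solar declination: sin δ = sin ε · sin λ_s = sin 23.44° × sin 150.8° = 0.19406, so δ = +11.190°.
cos H₀ = −tan(-21.8°) tan(+11.190°) = 0.0791, H₀ = 1.4916 rad.
Bracket: H₀ sin φ sin δ + cos φ cos δ sin H₀ = 1.4916×-0.37137×0.19406 + 0.92849×0.98099×0.99686 = -0.107497 + 0.907979 = 0.800482.
Inverse-square distance factor (a/d)² = 1.0437² = 1.089310.
Q̄ = (S₀/π) × 1.089310 × [bracket] = (1361/π) × 1.089310 × 0.800482 = 377.8 W/m².

Q̄ ≈ 378 W/m²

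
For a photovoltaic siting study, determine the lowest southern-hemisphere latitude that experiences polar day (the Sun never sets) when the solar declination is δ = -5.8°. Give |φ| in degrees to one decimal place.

Polar day requires cos H₀ = −tan φ tan δ ≤ −1, i.e. tan φ tan δ ≥ 1.
The boundary is |tan φ| · |tan δ| = 1, so |φ| = 90° − |δ| = 90° − 5.8° = 84.2° in the southern hemisphere.

|φ| = 84.2°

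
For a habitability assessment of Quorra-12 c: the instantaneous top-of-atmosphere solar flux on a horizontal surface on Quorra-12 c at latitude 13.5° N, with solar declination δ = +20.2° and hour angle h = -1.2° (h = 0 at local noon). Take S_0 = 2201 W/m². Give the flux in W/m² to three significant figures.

2.19e+03 W/m²

cos θ_z = sin ϕ sin δ + cos ϕ cos δ cos h = 0.080608 + 0.912362 = 0.992970.
Flux = S_0 · cos θ_z = 2201 × 0.992970 = 2186 W/m².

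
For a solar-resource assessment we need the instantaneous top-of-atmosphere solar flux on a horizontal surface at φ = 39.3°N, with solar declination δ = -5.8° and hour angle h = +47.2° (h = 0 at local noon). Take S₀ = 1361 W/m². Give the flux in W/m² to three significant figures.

625 W/m²

cos θ_z = sin φ sin δ + cos φ cos δ cos h = -0.064007 + 0.523087 = 0.459080.
Flux = S₀ · cos θ_z = 1361 × 0.459080 = 624.8 W/m².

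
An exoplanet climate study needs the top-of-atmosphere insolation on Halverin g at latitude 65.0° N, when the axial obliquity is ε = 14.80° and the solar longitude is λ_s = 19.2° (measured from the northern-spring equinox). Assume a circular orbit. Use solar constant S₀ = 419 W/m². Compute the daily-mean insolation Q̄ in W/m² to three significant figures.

Solar declination: sin δ = sin ε · sin λ_s = sin 14.80° × sin 19.2° = 0.08401, so δ = +4.819°.
cos H₀ = −tan(+65.0°) tan(+4.819°) = -0.1808, H₀ = 1.7526 rad.
Bracket: H₀ sin φ sin δ + cos φ cos δ sin H₀ = 1.7526×0.90631×0.08401 + 0.42262×0.99647×0.98352 = 0.133441 + 0.414188 = 0.547629.
Q̄ = (S₀/π) × [bracket] = (419/π) × 0.547629 = 73.04 W/m².

Q̄ ≈ 73.0 W/m²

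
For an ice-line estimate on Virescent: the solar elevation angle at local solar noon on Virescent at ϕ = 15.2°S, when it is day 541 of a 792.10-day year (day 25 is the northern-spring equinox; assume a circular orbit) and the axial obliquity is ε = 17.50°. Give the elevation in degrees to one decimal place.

Solar longitude: L_s = 360° × (541 − 25)/792.10 = 234.516°.
sin δ = sin 17.50° × sin 234.516° = -0.24486, so δ = -14.173°.
At local noon the hour angle is zero, so the zenith angle equals |ϕ − δ| = |-15.2° − (-14.173°)| = 1.027°.
Elevation = 90° − 1.027° = 89.0°.

89.0°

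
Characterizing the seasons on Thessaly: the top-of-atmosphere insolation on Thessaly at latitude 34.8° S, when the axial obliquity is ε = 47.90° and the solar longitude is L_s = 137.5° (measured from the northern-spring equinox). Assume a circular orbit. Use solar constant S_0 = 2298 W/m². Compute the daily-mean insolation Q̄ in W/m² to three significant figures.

Solar declination: sin δ = sin ε · sin L_s = sin 47.90° × sin 137.5° = 0.50127, so δ = +30.084°.
cos h₀ = −tan(-34.8°) tan(+30.084°) = 0.4026, h₀ = 1.1564 rad.
Bracket: h₀ sin ϕ sin δ + cos ϕ cos δ sin h₀ = 1.1564×-0.57071×0.50127 + 0.82115×0.86529×0.91536 = -0.330823 + 0.650393 = 0.319570.
Q̄ = (S_0/π) × [bracket] = (2298/π) × 0.319570 = 233.8 W/m².

Q̄ ≈ 234 W/m²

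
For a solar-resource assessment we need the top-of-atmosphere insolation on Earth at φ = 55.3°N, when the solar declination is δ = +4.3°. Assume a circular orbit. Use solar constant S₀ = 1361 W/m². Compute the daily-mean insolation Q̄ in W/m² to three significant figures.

cos H₀ = −tan(+55.3°) tan(+4.300°) = -0.1086, H₀ = 1.6796 rad.
Bracket: H₀ sin φ sin δ + cos φ cos δ sin H₀ = 1.6796×0.82214×0.07498 + 0.56928×0.99719×0.99409 = 0.103537 + 0.564325 = 0.667862.
Q̄ = (S₀/π) × [bracket] = (1361/π) × 0.667862 = 289.3 W/m².

Q̄ ≈ 289 W/m²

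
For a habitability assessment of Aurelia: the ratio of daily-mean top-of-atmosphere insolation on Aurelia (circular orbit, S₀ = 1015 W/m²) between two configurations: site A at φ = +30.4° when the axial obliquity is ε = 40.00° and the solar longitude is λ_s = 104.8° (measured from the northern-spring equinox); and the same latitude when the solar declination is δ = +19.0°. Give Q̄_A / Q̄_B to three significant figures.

— Configuration A (φ=+30.4°):
Solar declination: sin δ = sin ε · sin λ_s = sin 40.00° × sin 104.8° = 0.62146, so δ = +38.423°.
cos H₀ = −tan(+30.4°) tan(+38.423°) = -0.4654, H₀ = 2.0549 rad.
Bracket: H₀ sin φ sin δ + cos φ cos δ sin H₀ = 2.0549×0.50603×0.62146 + 0.86251×0.78344×0.88510 = 0.646220 + 0.598084 = 1.244304.
Q̄ = (S₀/π) × [bracket] = (1015/π) × 1.244304 = 402.02 W/m².
— Configuration B (φ=+30.4°):
cos H₀ = −tan(+30.4°) tan(+19.000°) = -0.2020, H₀ = 1.7742 rad.
Bracket: H₀ sin φ sin δ + cos φ cos δ sin H₀ = 1.7742×0.50603×0.32557 + 0.86251×0.94552×0.97938 = 0.292296 + 0.798704 = 1.091000.
Q̄ = (S₀/π) × [bracket] = (1015/π) × 1.091000 = 352.49 W/m².
Ratio Q̄_A / Q̄_B = 402.02 / 352.49 = 1.141.

Q̄_A / Q̄_B ≈ 1.14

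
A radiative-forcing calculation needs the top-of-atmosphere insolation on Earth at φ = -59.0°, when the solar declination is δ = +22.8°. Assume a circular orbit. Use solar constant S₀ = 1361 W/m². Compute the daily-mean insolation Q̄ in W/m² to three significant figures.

cos H₀ = −tan(-59.0°) tan(+22.800°) = 0.6996, H₀ = 0.7960 rad.
Bracket: H₀ sin φ sin δ + cos φ cos δ sin H₀ = 0.7960×-0.85717×0.38752 + 0.51504×0.92186×0.71454 = -0.264408 + 0.339260 = 0.074852.
Q̄ = (S₀/π) × [bracket] = (1361/π) × 0.074852 = 32.43 W/m².

Q̄ ≈ 32.4 W/m²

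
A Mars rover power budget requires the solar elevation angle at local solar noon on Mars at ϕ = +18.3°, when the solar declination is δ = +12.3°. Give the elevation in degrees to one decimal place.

84.0°

At local noon the hour angle is zero, so the zenith angle equals |ϕ − δ| = |+18.3° − (+12.300°)| = 6.000°.
Elevation = 90° − 6.000° = 84.0°.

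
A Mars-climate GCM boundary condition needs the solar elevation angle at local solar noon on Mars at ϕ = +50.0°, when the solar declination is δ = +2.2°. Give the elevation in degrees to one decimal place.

42.2°

At local noon the hour angle is zero, so the zenith angle equals |ϕ − δ| = |+50.0° − (+2.200°)| = 47.800°.
Elevation = 90° − 47.800° = 42.2°.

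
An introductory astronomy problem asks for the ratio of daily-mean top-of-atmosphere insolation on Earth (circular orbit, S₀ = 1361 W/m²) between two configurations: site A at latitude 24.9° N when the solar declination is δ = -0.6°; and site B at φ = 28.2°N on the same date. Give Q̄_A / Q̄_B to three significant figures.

Q̄_A / Q̄_B ≈ 1.03

— Configuration A (φ=+24.9°):
cos H₀ = −tan(+24.9°) tan(-0.600°) = 0.0049, H₀ = 1.5659 rad.
Bracket: H₀ sin φ sin δ + cos φ cos δ sin H₀ = 1.5659×0.42104×-0.01047 + 0.90704×0.99995×0.99999 = -0.006903 + 0.906986 = 0.900083.
Q̄ = (S₀/π) × [bracket] = (1361/π) × 0.900083 = 389.93 W/m².
— Configuration B (φ=+28.2°):
cos H₀ = −tan(+28.2°) tan(-0.600°) = 0.0056, H₀ = 1.5652 rad.
Bracket: H₀ sin φ sin δ + cos φ cos δ sin H₀ = 1.5652×0.47255×-0.01047 + 0.88130×0.99995×0.99998 = -0.007744 + 0.881238 = 0.873494.
Q̄ = (S₀/π) × [bracket] = (1361/π) × 0.873494 = 378.41 W/m².
Ratio Q̄_A / Q̄_B = 389.93 / 378.41 = 1.030.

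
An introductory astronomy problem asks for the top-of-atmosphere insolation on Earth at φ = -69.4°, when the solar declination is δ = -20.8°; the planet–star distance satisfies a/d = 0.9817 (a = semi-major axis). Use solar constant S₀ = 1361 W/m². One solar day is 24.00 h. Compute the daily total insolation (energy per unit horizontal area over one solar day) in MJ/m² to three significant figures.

37.7 MJ/m²

cos H₀ = −tan(-69.4°) tan(-20.800°) = -1.0106 ≤ −1 ⇒ polar day, H₀ = π.
Bracket: H₀ sin φ sin δ + cos φ cos δ sin H₀ = 3.1416×-0.93606×-0.35511 + 0.35184×0.93483×0.00000 = 1.044281 + 0.000000 = 1.044281.
Inverse-square distance factor (a/d)² = 0.9817² = 0.963735.
Q̄ = (S₀/π) × 0.963735 × [bracket] = (1361/π) × 0.963735 × 1.044281 = 436.00 W/m².
Daily total = Q̄ × 24.00 h × 3600 s/h = 436.00 × 24.00 × 3600 / 10⁶ = 37.67 MJ/m².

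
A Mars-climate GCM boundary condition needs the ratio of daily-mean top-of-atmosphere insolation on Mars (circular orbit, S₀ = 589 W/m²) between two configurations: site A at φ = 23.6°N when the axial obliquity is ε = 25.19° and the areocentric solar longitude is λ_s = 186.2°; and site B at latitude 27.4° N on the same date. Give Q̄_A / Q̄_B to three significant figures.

— Configuration A (φ=+23.6°):
sin δ = sin 25.19° × sin 186.2° = -0.04597, so δ = -2.635°.
cos H₀ = −tan(+23.6°) tan(-2.635°) = 0.0201, H₀ = 1.5507 rad.
Bracket: H₀ sin φ sin δ + cos φ cos δ sin H₀ = 1.5507×0.40035×-0.04597 + 0.91636×0.99894×0.99980 = -0.028539 + 0.915206 = 0.886667.
Q̄ = (S₀/π) × [bracket] = (589/π) × 0.886667 = 166.24 W/m².
— Configuration B (φ=+27.4°):
cos H₀ = −tan(+27.4°) tan(-2.635°) = 0.0239, H₀ = 1.5469 rad.
Bracket: H₀ sin φ sin δ + cos φ cos δ sin H₀ = 1.5469×0.46020×-0.04597 + 0.88782×0.99894×0.99972 = -0.032725 + 0.886631 = 0.853906.
Q̄ = (S₀/π) × [bracket] = (589/π) × 0.853906 = 160.09 W/m².
Ratio Q̄_A / Q̄_B = 166.24 / 160.09 = 1.038.

Q̄_A / Q̄_B ≈ 1.04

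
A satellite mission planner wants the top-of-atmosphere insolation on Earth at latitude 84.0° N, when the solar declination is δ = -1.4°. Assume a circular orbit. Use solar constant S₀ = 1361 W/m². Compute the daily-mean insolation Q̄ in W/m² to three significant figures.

Q̄ ≈ 30.0 W/m²

cos H₀ = −tan(+84.0°) tan(-1.400°) = 0.2325, H₀ = 1.3361 rad.
Bracket: H₀ sin φ sin δ + cos φ cos δ sin H₀ = 1.3361×0.99452×-0.02443 + 0.10453×0.99970×0.97259 = -0.032462 + 0.101634 = 0.069172.
Q̄ = (S₀/π) × [bracket] = (1361/π) × 0.069172 = 29.97 W/m².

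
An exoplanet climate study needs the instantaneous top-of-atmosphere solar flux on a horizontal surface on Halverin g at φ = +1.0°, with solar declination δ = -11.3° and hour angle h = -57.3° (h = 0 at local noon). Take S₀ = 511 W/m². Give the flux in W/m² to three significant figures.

269 W/m²

cos θ_z = sin φ sin δ + cos φ cos δ cos h = -0.003420 + 0.529687 = 0.526267.
Flux = S₀ · cos θ_z = 511 × 0.526267 = 268.9 W/m².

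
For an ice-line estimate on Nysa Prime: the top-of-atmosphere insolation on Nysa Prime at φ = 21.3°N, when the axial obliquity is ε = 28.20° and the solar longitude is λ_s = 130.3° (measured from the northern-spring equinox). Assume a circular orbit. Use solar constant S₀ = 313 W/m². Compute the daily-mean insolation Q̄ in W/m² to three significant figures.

Solar declination: sin δ = sin ε · sin λ_s = sin 28.20° × sin 130.3° = 0.36040, so δ = +21.125°.
cos H₀ = −tan(+21.3°) tan(+21.125°) = -0.1506, H₀ = 1.7220 rad.
Bracket: H₀ sin φ sin δ + cos φ cos δ sin H₀ = 1.7220×0.36325×0.36040 + 0.93169×0.93280×0.98859 = 0.225436 + 0.859164 = 1.084600.
Q̄ = (S₀/π) × [bracket] = (313/π) × 1.084600 = 108.1 W/m².

Q̄ ≈ 108 W/m²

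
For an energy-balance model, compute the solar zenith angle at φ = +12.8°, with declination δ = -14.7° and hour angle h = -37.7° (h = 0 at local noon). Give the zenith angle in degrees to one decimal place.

θ_z = 46.4°

cos θ_z = sin φ sin δ + cos φ cos δ cos h = -0.056220 + 0.746306 = 0.690086.
θ_z = arccos(0.690086) = 46.4°.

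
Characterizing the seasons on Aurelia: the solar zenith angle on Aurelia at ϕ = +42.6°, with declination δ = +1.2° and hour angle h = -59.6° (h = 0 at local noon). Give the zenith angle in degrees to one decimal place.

θ_z = 67.3°

cos θ_z = sin ϕ sin δ + cos ϕ cos δ cos h = 0.014175 + 0.372408 = 0.386583.
θ_z = arccos(0.386583) = 67.3°.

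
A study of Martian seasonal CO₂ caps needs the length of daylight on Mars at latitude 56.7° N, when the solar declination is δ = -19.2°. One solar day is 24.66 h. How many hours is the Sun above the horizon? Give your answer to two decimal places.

cos h₀ = −tan ϕ · tan δ = −tan(+56.7°) × tan(-19.200°) = 0.5301, so h₀ = 1.0120 rad = 57.99°.
Daylight = 2h₀/(2π) × 24.66 h = (1.0120/π) × 24.66 = 7.94 h.

7.94 h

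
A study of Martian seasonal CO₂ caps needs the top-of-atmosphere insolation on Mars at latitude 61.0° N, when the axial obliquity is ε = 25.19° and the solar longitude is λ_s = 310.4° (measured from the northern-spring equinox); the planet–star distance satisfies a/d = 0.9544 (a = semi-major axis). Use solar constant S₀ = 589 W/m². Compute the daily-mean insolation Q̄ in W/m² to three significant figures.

Q̄ ≈ 17.8 W/m²

Solar declination: sin δ = sin ε · sin λ_s = sin 25.19° × sin 310.4° = -0.32413, so δ = -18.913°.
cos H₀ = −tan(+61.0°) tan(-18.913°) = 0.6181, H₀ = 0.9045 rad.
Bracket: H₀ sin φ sin δ + cos φ cos δ sin H₀ = 0.9045×0.87462×-0.32413 + 0.48481×0.94601×0.78609 = -0.256417 + 0.360528 = 0.104111.
Inverse-square distance factor (a/d)² = 0.9544² = 0.910879.
Q̄ = (S₀/π) × 0.910879 × [bracket] = (589/π) × 0.910879 × 0.104111 = 17.78 W/m².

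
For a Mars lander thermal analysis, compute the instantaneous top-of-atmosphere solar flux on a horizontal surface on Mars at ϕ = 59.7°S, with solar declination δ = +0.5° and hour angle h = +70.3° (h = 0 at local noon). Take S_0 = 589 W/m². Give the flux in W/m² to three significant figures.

95.7 W/m²

cos θ_z = sin ϕ sin δ + cos ϕ cos δ cos h = -0.007534 + 0.170067 = 0.162533.
Flux = S_0 · cos θ_z = 589 × 0.162533 = 95.73 W/m².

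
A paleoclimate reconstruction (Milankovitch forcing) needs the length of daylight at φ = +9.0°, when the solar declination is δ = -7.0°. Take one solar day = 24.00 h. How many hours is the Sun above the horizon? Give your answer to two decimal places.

cos H₀ = −tan φ · tan δ = −tan(+9.0°) × tan(-7.000°) = 0.0194, so H₀ = 1.5513 rad = 88.89°.
Daylight = 2H₀/(2π) × 24.00 h = (1.5513/π) × 24.00 = 11.85 h.

11.85 h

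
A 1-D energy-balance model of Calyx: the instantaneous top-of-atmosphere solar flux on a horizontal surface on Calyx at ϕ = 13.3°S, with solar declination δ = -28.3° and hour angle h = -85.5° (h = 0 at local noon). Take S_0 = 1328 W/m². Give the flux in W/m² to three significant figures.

cos θ_z = sin ϕ sin δ + cos ϕ cos δ cos h = 0.109064 + 0.067229 = 0.176293.
Flux = S_0 · cos θ_z = 1328 × 0.176293 = 234.1 W/m².

234 W/m²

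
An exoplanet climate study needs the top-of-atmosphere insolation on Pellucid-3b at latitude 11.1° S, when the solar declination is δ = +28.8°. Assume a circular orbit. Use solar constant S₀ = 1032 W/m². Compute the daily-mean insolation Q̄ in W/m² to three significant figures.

cos H₀ = −tan(-11.1°) tan(+28.800°) = 0.1079, H₀ = 1.4627 rad.
Bracket: H₀ sin φ sin δ + cos φ cos δ sin H₀ = 1.4627×-0.19252×0.48175 + 0.98129×0.87631×0.99417 = -0.135660 + 0.854901 = 0.719241.
Q̄ = (S₀/π) × [bracket] = (1032/π) × 0.719241 = 236.3 W/m².

Q̄ ≈ 236 W/m²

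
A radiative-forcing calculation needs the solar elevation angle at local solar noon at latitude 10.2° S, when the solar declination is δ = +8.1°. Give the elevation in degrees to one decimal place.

At local noon the hour angle is zero, so the zenith angle equals |ϕ − δ| = |-10.2° − (+8.100°)| = 18.300°.
Elevation = 90° − 18.300° = 71.7°.

71.7°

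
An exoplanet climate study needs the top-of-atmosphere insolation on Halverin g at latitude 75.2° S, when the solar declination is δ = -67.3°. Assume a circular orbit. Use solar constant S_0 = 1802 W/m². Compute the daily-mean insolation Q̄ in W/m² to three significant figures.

cos h₀ = −tan(-75.2°) tan(-67.300°) = -9.0480 ≤ −1 ⇒ polar day, h₀ = π.
Bracket: h₀ sin ϕ sin δ + cos ϕ cos δ sin h₀ = 3.1416×-0.96682×-0.92254 + 0.25545×0.38591×0.00000 = 2.802088 + 0.000000 = 2.802088.
Q̄ = (S_0/π) × [bracket] = (1802/π) × 2.802088 = 1607 W/m².

Q̄ ≈ 1.61e+03 W/m²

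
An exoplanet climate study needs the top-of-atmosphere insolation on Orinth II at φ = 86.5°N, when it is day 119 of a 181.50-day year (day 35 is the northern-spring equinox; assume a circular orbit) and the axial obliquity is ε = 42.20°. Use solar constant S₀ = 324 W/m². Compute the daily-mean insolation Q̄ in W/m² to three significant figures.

Q̄ ≈ 50.3 W/m²

Solar longitude: λ_s = 360° × (119 − 35)/181.50 = 166.612°.
sin δ = sin 42.20° × sin 166.612° = 0.15554, so δ = +8.948°.
cos H₀ = −tan(+86.5°) tan(+8.948°) = -2.5744 ≤ −1 ⇒ polar day, H₀ = π.
Bracket: H₀ sin φ sin δ + cos φ cos δ sin H₀ = 3.1416×0.99813×0.15554 + 0.06105×0.98783×0.00000 = 0.487731 + 0.000000 = 0.487731.
Q̄ = (S₀/π) × [bracket] = (324/π) × 0.487731 = 50.30 W/m².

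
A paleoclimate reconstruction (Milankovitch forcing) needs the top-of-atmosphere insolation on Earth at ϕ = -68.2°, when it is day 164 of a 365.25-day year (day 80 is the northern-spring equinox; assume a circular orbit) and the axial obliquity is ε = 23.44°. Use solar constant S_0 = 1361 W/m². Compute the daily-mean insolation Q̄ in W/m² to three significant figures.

Solar longitude: L_s = 360° × (164 − 80)/365.25 = 82.793°.
sin δ = sin 23.44° × sin 82.793° = 0.39465, so δ = +23.244°.
cos h₀ = −tan(-68.2°) tan(+23.244°) = 1.0738 ≥ 1 ⇒ polar night, h₀ = 0 and Q̄ = 0.

Q̄ ≈ 0.00 W/m²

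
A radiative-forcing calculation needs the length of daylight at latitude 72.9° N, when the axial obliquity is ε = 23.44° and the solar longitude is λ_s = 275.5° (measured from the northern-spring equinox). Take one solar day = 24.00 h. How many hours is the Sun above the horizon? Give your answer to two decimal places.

Solar declination: sin δ = sin ε · sin λ_s = sin 23.44° × sin 275.5° = -0.39596, so δ = -23.326°.
cos H₀ = −tan φ · tan δ = 1.4016 ≥ 1, so the Sun never rises (polar night) and H₀ = 0.
Daylight = 2H₀/(2π) × 24.00 h = (0.0000/π) × 24.00 = 0.00 h.

0.00 h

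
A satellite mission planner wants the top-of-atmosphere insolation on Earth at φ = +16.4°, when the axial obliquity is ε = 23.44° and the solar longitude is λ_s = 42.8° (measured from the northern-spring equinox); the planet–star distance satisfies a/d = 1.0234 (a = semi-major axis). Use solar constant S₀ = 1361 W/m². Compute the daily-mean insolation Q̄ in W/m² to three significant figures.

Solar declination: sin δ = sin ε · sin λ_s = sin 23.44° × sin 42.8° = 0.27027, so δ = +15.681°.
cos H₀ = −tan(+16.4°) tan(+15.681°) = -0.0826, H₀ = 1.6535 rad.
Bracket: H₀ sin φ sin δ + cos φ cos δ sin H₀ = 1.6535×0.28234×0.27027 + 0.95931×0.96278×0.99658 = 0.126175 + 0.920446 = 1.046621.
Inverse-square distance factor (a/d)² = 1.0234² = 1.047348.
Q̄ = (S₀/π) × 1.047348 × [bracket] = (1361/π) × 1.047348 × 1.046621 = 474.9 W/m².

Q̄ ≈ 475 W/m²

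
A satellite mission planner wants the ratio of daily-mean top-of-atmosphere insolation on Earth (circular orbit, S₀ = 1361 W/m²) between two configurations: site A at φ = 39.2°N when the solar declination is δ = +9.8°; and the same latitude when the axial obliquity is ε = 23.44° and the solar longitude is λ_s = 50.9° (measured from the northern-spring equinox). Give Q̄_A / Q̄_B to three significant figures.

— Configuration A (φ=+39.2°):
cos H₀ = −tan(+39.2°) tan(+9.800°) = -0.1409, H₀ = 1.7121 rad.
Bracket: H₀ sin φ sin δ + cos φ cos δ sin H₀ = 1.7121×0.63203×0.17021 + 0.77494×0.98541×0.99003 = 0.184184 + 0.756020 = 0.940204.
Q̄ = (S₀/π) × [bracket] = (1361/π) × 0.940204 = 407.31 W/m².
— Configuration B (φ=+39.2°):
Solar declination: sin δ = sin ε · sin λ_s = sin 23.44° × sin 50.9° = 0.30870, so δ = +17.981°.
cos H₀ = −tan(+39.2°) tan(+17.981°) = -0.2647, H₀ = 1.8387 rad.
Bracket: H₀ sin φ sin δ + cos φ cos δ sin H₀ = 1.8387×0.63203×0.30870 + 0.77494×0.95116×0.96433 = 0.358744 + 0.710800 = 1.069544.
Q̄ = (S₀/π) × [bracket] = (1361/π) × 1.069544 = 463.35 W/m².
Ratio Q̄_A / Q̄_B = 407.31 / 463.35 = 0.8791.

Q̄_A / Q̄_B ≈ 0.879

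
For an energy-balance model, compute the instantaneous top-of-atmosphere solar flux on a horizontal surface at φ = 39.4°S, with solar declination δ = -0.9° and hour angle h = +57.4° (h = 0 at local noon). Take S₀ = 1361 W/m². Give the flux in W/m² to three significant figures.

580 W/m²

cos θ_z = sin φ sin δ + cos φ cos δ cos h = 0.009970 + 0.416275 = 0.426245.
Flux = S₀ · cos θ_z = 1361 × 0.426245 = 580.1 W/m².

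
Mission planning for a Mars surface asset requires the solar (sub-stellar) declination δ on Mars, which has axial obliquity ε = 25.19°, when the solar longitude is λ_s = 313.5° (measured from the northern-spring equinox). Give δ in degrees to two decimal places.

δ = -17.98°

sin δ = sin ε · sin λ_s = sin 25.19° × sin 313.5° = -0.308735.
δ = arcsin(-0.308735) = -17.98°.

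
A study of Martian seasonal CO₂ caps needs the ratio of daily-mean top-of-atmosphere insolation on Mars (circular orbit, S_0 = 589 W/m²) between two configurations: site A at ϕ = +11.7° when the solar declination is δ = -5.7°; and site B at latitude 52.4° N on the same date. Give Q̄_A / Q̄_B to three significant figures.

— Configuration A (ϕ=+11.7°):
cos h₀ = −tan(+11.7°) tan(-5.700°) = 0.0207, h₀ = 1.5501 rad.
Bracket: h₀ sin ϕ sin δ + cos ϕ cos δ sin h₀ = 1.5501×0.20279×-0.09932 + 0.97922×0.99506×0.99979 = -0.031221 + 0.974178 = 0.942957.
Q̄ = (S_0/π) × [bracket] = (589/π) × 0.942957 = 176.79 W/m².
— Configuration B (ϕ=+52.4°):
cos h₀ = −tan(+52.4°) tan(-5.700°) = 0.1296, h₀ = 1.4408 rad.
Bracket: h₀ sin ϕ sin δ + cos ϕ cos δ sin h₀ = 1.4408×0.79229×-0.09932 + 0.61015×0.99506×0.99157 = -0.113377 + 0.602018 = 0.488641.
Q̄ = (S_0/π) × [bracket] = (589/π) × 0.488641 = 91.613 W/m².
Ratio Q̄_A / Q̄_B = 176.79 / 91.613 = 1.930.

Q̄_A / Q̄_B ≈ 1.93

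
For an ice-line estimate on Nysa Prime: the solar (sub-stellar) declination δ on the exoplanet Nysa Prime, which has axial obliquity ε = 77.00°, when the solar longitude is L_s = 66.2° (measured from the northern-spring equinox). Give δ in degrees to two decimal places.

δ = +63.06°

sin δ = sin ε · sin L_s = sin 77.00° × sin 66.2° = 0.891509.
δ = arcsin(0.891509) = +63.06°.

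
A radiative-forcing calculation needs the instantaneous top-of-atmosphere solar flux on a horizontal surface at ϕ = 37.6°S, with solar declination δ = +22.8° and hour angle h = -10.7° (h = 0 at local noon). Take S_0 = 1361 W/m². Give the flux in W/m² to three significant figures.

655 W/m²

cos θ_z = sin ϕ sin δ + cos ϕ cos δ cos h = -0.236441 + 0.717683 = 0.481242.
Flux = S_0 · cos θ_z = 1361 × 0.481242 = 655.0 W/m².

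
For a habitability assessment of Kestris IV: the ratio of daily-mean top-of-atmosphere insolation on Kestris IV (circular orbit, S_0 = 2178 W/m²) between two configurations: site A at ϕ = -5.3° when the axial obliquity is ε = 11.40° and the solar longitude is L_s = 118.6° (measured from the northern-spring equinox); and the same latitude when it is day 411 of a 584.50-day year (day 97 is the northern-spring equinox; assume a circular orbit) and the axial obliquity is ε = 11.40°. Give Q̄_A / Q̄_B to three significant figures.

Q̄_A / Q̄_B ≈ 0.954

— Configuration A (ϕ=-5.3°):
Solar declination: sin δ = sin ε · sin L_s = sin 11.40° × sin 118.6° = 0.17354, so δ = +9.994°.
cos h₀ = −tan(-5.3°) tan(+9.994°) = 0.0163, h₀ = 1.5544 rad.
Bracket: h₀ sin ϕ sin δ + cos ϕ cos δ sin h₀ = 1.5544×-0.09237×0.17354 + 0.99572×0.98483×0.99987 = -0.024917 + 0.980487 = 0.955570.
Q̄ = (S_0/π) × [bracket] = (2178/π) × 0.955570 = 662.48 W/m².
— Configuration B (ϕ=-5.3°):
Solar longitude: L_s = 360° × (411 − 97)/584.50 = 193.396°.
sin δ = sin 11.40° × sin 193.396° = -0.04579, so δ = -2.625°.
cos h₀ = −tan(-5.3°) tan(-2.625°) = -0.0043, h₀ = 1.5750 rad.
Bracket: h₀ sin ϕ sin δ + cos ϕ cos δ sin h₀ = 1.5750×-0.09237×-0.04579 + 0.99572×0.99895×0.99999 = 0.006662 + 0.994665 = 1.001327.
Q̄ = (S_0/π) × [bracket] = (2178/π) × 1.001327 = 694.20 W/m².
Ratio Q̄_A / Q̄_B = 662.48 / 694.20 = 0.9543.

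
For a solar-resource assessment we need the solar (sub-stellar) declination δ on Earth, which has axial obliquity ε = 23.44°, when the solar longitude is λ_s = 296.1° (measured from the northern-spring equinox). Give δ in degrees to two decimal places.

sin δ = sin ε · sin λ_s = sin 23.44° × sin 296.1° = -0.357225.
δ = arcsin(-0.357225) = -20.93°.

δ = -20.93°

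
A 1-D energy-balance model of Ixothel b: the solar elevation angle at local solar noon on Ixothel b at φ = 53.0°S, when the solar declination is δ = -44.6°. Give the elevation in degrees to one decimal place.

At local noon the hour angle is zero, so the zenith angle equals |φ − δ| = |-53.0° − (-44.600°)| = 8.400°.
Elevation = 90° − 8.400° = 81.6°.

81.6°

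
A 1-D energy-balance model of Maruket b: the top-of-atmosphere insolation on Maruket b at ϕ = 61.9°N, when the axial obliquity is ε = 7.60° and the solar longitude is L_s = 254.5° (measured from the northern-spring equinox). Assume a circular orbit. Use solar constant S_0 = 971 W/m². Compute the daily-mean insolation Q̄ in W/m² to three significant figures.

Solar declination: sin δ = sin ε · sin L_s = sin 7.60° × sin 254.5° = -0.12745, so δ = -7.322°.
cos h₀ = −tan(+61.9°) tan(-7.322°) = 0.2406, h₀ = 1.3278 rad.
Bracket: h₀ sin ϕ sin δ + cos ϕ cos δ sin h₀ = 1.3278×0.88213×-0.12745 + 0.47101×0.99185×0.97061 = -0.149281 + 0.453441 = 0.304160.
Q̄ = (S_0/π) × [bracket] = (971/π) × 0.304160 = 94.01 W/m².

Q̄ ≈ 94.0 W/m²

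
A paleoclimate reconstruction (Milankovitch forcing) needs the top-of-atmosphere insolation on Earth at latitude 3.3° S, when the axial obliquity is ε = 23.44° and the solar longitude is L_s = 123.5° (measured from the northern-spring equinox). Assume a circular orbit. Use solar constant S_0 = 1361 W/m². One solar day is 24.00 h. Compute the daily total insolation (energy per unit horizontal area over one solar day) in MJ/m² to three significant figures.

34.1 MJ/m²

Solar declination: sin δ = sin ε · sin L_s = sin 23.44° × sin 123.5° = 0.33171, so δ = +19.373°.
cos h₀ = −tan(-3.3°) tan(+19.373°) = 0.0203, h₀ = 1.5505 rad.
Bracket: h₀ sin ϕ sin δ + cos ϕ cos δ sin h₀ = 1.5505×-0.05756×0.33171 + 0.99834×0.94338×0.99979 = -0.029604 + 0.941616 = 0.912012.
Q̄ = (S_0/π) × [bracket] = (1361/π) × 0.912012 = 395.10 W/m².
Daily total = Q̄ × 24.00 h × 3600 s/h = 395.10 × 24.00 × 3600 / 10⁶ = 34.14 MJ/m².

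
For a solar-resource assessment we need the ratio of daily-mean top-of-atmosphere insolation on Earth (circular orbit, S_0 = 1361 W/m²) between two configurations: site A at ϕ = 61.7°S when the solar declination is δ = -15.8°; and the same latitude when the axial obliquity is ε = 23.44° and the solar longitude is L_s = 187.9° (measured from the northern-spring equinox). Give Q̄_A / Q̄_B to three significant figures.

— Configuration A (ϕ=-61.7°):
cos h₀ = −tan(-61.7°) tan(-15.800°) = -0.5255, h₀ = 2.1241 rad.
Bracket: h₀ sin ϕ sin δ + cos ϕ cos δ sin h₀ = 2.1241×-0.88048×-0.27228 + 0.47409×0.96222×0.85077 = 0.509226 + 0.388103 = 0.897329.
Q̄ = (S_0/π) × [bracket] = (1361/π) × 0.897329 = 388.74 W/m².
— Configuration B (ϕ=-61.7°):
Solar declination: sin δ = sin ε · sin L_s = sin 23.44° × sin 187.9° = -0.05467, so δ = -3.134°.
cos h₀ = −tan(-61.7°) tan(-3.134°) = -0.1017, h₀ = 1.6727 rad.
Bracket: h₀ sin ϕ sin δ + cos ϕ cos δ sin h₀ = 1.6727×-0.88048×-0.05467 + 0.47409×0.99850×0.99482 = 0.080517 + 0.470927 = 0.551444.
Q̄ = (S_0/π) × [bracket] = (1361/π) × 0.551444 = 238.90 W/m².
Ratio Q̄_A / Q̄_B = 388.74 / 238.90 = 1.627.

Q̄_A / Q̄_B ≈ 1.63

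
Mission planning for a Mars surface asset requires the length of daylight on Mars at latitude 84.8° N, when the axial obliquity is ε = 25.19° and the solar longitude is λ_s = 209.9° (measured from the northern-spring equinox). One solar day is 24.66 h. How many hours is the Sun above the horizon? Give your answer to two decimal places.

Solar declination: sin δ = sin ε · sin λ_s = sin 25.19° × sin 209.9° = -0.21217, so δ = -12.249°.
cos H₀ = −tan φ · tan δ = 2.3856 ≥ 1, so the Sun never rises (polar night) and H₀ = 0.
Daylight = 2H₀/(2π) × 24.66 h = (0.0000/π) × 24.66 = 0.00 h.

0.00 h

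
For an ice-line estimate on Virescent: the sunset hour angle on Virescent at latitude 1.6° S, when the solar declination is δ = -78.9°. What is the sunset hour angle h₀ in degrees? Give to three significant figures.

cos h₀ = −tan ϕ · tan δ = −tan(-1.6°) × tan(-78.900°) = -0.1424, so h₀ = 1.7137 rad = 98.19°.

h₀ = 98.2°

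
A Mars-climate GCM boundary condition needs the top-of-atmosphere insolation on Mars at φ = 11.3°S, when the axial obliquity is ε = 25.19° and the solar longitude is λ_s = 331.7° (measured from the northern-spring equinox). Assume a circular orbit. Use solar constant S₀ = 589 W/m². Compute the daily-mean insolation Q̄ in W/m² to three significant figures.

Q̄ ≈ 192 W/m²

Solar declination: sin δ = sin ε · sin λ_s = sin 25.19° × sin 331.7° = -0.20178, so δ = -11.641°.
cos H₀ = −tan(-11.3°) tan(-11.641°) = -0.0412, H₀ = 1.6120 rad.
Bracket: H₀ sin φ sin δ + cos φ cos δ sin H₀ = 1.6120×-0.19595×-0.20178 + 0.98061×0.97943×0.99915 = 0.063737 + 0.959622 = 1.023359.
Q̄ = (S₀/π) × [bracket] = (589/π) × 1.023359 = 191.9 W/m².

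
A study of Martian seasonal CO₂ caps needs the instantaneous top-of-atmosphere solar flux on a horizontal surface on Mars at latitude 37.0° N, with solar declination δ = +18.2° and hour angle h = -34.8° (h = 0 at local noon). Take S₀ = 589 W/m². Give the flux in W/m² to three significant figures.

cos θ_z = sin φ sin δ + cos φ cos δ cos h = 0.187968 + 0.622991 = 0.810959.
Flux = S₀ · cos θ_z = 589 × 0.810959 = 477.7 W/m².

478 W/m²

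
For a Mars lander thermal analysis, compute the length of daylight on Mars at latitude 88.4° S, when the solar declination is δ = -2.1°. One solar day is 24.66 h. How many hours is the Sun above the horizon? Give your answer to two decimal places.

Sunrise equation: cos h₀ = −tan ϕ · tan δ = -1.3127 ≤ −1, so the Sun never sets (polar day) and h₀ = π.
Daylight = 2h₀/(2π) × 24.66 h = (3.1416/π) × 24.66 = 24.66 h.

24.66 h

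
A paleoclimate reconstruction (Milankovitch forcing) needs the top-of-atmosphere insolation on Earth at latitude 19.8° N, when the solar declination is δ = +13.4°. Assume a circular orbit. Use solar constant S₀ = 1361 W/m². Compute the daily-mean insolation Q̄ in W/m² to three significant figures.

Q̄ ≈ 451 W/m²

cos H₀ = −tan(+19.8°) tan(+13.400°) = -0.0858, H₀ = 1.6567 rad.
Bracket: H₀ sin φ sin δ + cos φ cos δ sin H₀ = 1.6567×0.33874×0.23175 + 0.94088×0.97278×0.99632 = 0.130056 + 0.911901 = 1.041957.
Q̄ = (S₀/π) × [bracket] = (1361/π) × 1.041957 = 451.4 W/m².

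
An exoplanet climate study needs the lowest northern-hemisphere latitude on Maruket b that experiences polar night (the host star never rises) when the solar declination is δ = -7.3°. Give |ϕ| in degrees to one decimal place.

Polar night requires cos h₀ = −tan ϕ tan δ ≥ 1, i.e. tan ϕ tan δ ≤ −1.
The boundary is |tan ϕ| · |tan δ| = 1, so |ϕ| = 90° − |δ| = 90° − 7.3° = 82.7° in the northern hemisphere.

|ϕ| = 82.7°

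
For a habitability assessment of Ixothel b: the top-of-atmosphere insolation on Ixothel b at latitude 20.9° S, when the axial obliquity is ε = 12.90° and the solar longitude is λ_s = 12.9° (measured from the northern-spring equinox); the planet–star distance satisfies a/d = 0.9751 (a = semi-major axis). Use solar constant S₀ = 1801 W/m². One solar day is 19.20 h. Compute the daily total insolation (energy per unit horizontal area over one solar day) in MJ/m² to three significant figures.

Solar declination: sin δ = sin ε · sin λ_s = sin 12.90° × sin 12.9° = 0.04984, so δ = +2.857°.
cos H₀ = −tan(-20.9°) tan(+2.857°) = 0.0191, H₀ = 1.5517 rad.
Bracket: H₀ sin φ sin δ + cos φ cos δ sin H₀ = 1.5517×-0.35674×0.04984 + 0.93420×0.99876×0.99982 = -0.027589 + 0.932874 = 0.905285.
Inverse-square distance factor (a/d)² = 0.9751² = 0.950820.
Q̄ = (S₀/π) × 0.950820 × [bracket] = (1801/π) × 0.950820 × 0.905285 = 493.45 W/m².
Daily total = Q̄ × 19.20 h × 3600 s/h = 493.45 × 19.20 × 3600 / 10⁶ = 34.11 MJ/m².

34.1 MJ/m²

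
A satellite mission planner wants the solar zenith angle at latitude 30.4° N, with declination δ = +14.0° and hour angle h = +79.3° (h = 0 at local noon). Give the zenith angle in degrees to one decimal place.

cos θ_z = sin φ sin δ + cos φ cos δ cos h = 0.122421 + 0.155383 = 0.277804.
θ_z = arccos(0.277804) = 73.9°.

θ_z = 73.9°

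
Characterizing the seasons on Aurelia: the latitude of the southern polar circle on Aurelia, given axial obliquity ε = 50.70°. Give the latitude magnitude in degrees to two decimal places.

The polar circle is the lowest latitude that experiences at least one full rotation of continuous darkness at the northern-summer solstice; it lies at |φ| = 90° − ε = 90° − 50.70° = 39.30°.

39.30°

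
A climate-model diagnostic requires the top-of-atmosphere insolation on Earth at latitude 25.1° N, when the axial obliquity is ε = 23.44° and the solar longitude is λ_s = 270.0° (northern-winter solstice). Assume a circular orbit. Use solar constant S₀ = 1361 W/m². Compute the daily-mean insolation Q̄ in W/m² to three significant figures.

Q̄ ≈ 253 W/m²

Solar declination: sin δ = sin ε · sin λ_s = sin 23.44° × sin 270.0° = -0.39779, so δ = -23.440°.
cos H₀ = −tan(+25.1°) tan(-23.440°) = 0.2031, H₀ = 1.3663 rad.
Bracket: H₀ sin φ sin δ + cos φ cos δ sin H₀ = 1.3663×0.42420×-0.39779 + 0.90557×0.91748×0.97916 = -0.230553 + 0.813528 = 0.582975.
Q̄ = (S₀/π) × [bracket] = (1361/π) × 0.582975 = 252.6 W/m².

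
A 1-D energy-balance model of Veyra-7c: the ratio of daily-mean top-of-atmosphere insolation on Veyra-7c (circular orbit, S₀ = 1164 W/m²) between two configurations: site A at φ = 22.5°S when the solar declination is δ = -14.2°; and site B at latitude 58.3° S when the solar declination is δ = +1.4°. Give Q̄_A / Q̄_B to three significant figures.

Q̄_A / Q̄_B ≈ 2.13

— Configuration A (φ=-22.5°):
cos H₀ = −tan(-22.5°) tan(-14.200°) = -0.1048, H₀ = 1.6758 rad.
Bracket: H₀ sin φ sin δ + cos φ cos δ sin H₀ = 1.6758×-0.38268×-0.24531 + 0.92388×0.96945×0.99449 = 0.157316 + 0.890720 = 1.048036.
Q̄ = (S₀/π) × [bracket] = (1164/π) × 1.048036 = 388.31 W/m².
— Configuration B (φ=-58.3°):
cos H₀ = −tan(-58.3°) tan(+1.400°) = 0.0396, H₀ = 1.5312 rad.
Bracket: H₀ sin φ sin δ + cos φ cos δ sin H₀ = 1.5312×-0.85081×0.02443 + 0.52547×0.99970×0.99922 = -0.031826 + 0.524903 = 0.493077.
Q̄ = (S₀/π) × [bracket] = (1164/π) × 0.493077 = 182.69 W/m².
Ratio Q̄_A / Q̄_B = 388.31 / 182.69 = 2.126.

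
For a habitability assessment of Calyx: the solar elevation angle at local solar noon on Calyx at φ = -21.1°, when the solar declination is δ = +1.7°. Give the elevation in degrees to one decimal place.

At local noon the hour angle is zero, so the zenith angle equals |φ − δ| = |-21.1° − (+1.700°)| = 22.800°.
Elevation = 90° − 22.800° = 67.2°.

67.2°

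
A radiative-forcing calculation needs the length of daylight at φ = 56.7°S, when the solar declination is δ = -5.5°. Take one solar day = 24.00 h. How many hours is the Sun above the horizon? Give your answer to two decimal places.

13.12 h

cos H₀ = −tan φ · tan δ = −tan(-56.7°) × tan(-5.500°) = -0.1466, so H₀ = 1.7179 rad = 98.43°.
Daylight = 2H₀/(2π) × 24.00 h = (1.7179/π) × 24.00 = 13.12 h.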